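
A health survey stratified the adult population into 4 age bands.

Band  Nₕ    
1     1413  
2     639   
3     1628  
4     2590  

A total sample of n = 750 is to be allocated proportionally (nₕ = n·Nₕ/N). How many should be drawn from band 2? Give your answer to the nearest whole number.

76

N = 1413 + 639 + 1628 + 2590 = 6270.
n_2 = 750·639/6270 = 76.435... → 76.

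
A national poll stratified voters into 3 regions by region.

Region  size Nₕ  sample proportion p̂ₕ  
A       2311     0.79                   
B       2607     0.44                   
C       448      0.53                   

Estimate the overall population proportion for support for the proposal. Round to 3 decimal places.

N = 2311 + 2607 + 448 = 5366.
Overall proportion = Σ (Nₕ/N)·p̂ₕ.
Σ Nₕp̂ₕ = 1825.69 + 1147.08 + 237.44 = 3210.21.
3210.21 / 5366 = 0.59825... → 0.598.

0.598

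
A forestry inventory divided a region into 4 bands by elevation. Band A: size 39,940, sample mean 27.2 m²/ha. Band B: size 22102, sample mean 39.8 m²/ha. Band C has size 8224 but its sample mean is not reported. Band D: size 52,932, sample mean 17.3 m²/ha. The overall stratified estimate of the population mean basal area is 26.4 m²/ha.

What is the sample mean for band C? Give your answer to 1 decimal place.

Σ Nₕx̄ₕ = N·μ, so 8224·x̄_C = 123198·26.4 − (39940·27.2 + 22102·39.8 + 52932·17.3).
= 3252427.2 − 2881751.2 = 370676.
x̄_C = 370676 / 8224 = 45.072... → 45.1.

45.1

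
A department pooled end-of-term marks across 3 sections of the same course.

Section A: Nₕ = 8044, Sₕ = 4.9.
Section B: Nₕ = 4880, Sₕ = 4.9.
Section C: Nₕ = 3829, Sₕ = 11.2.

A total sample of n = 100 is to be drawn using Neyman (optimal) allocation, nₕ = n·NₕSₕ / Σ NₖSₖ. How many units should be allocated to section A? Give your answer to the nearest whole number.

A: NₕSₕ = 8044·4.9 = 39415.6
B: NₕSₕ = 4880·4.9 = 23912
C: NₕSₕ = 3829·11.2 = 42884.8
Σ NₕSₕ = 106212.4.
n_A = 100·39415.6/106212.4 = 37.110... → 37.

37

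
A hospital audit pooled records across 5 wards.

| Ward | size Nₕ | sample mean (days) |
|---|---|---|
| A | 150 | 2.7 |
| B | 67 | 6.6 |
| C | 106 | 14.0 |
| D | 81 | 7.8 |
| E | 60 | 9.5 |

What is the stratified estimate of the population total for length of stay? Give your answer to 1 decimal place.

3533.0

Estimate total by summing Nₕ·x̄ₕ over strata.
150·2.7 + 67·6.6 + 106·14.0 + 81·7.8 + 60·9.5 = 405 + 442.2 + 1484 + 631.8 + 570 = 3533.0.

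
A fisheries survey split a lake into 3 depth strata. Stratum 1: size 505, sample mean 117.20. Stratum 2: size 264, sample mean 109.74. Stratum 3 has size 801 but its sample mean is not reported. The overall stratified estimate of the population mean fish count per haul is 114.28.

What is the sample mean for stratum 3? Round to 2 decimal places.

113.94

N = 505 + 264 + 801 = 1570.
Overall total = μ·N = 114.28·1570 = 179419.6.
Subtract the known strata: 505·117.20 + 264·109.74 = 88157.36.
Remaining total for stratum 3: 179419.6 − 88157.36 = 91262.24.
Divide by its size: 91262.24 / 801 = 113.9354... → 113.94.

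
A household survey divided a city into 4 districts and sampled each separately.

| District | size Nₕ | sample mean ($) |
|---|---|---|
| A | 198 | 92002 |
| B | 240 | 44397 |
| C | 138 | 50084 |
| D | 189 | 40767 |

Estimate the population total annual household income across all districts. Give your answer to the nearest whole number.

Estimate total by summing Nₕ·x̄ₕ over strata.
198·92002 + 240·44397 + 138·50084 + 189·40767 = 18216396 + 10655280 + 6911592 + 7704963 = 43488231.

43488231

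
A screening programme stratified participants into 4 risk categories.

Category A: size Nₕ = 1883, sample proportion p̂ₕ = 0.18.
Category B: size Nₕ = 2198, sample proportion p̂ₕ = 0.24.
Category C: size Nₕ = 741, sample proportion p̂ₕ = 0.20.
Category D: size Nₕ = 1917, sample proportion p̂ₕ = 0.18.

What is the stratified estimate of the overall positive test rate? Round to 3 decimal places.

0.202

N = 1883 + 2198 + 741 + 1917 = 6739.
Overall proportion = Σ (Nₕ/N)·p̂ₕ.
Σ Nₕp̂ₕ = 338.94 + 527.52 + 148.2 + 345.06 = 1359.72.
1359.72 / 6739 = 0.20177... → 0.202.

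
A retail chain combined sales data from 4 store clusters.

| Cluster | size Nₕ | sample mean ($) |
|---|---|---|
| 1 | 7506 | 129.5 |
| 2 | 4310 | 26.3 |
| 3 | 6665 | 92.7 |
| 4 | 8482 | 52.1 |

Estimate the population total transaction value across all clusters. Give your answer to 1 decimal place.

Estimate total by summing Nₕ·x̄ₕ over strata.
7506·129.5 + 4310·26.3 + 6665·92.7 + 8482·52.1 = 972027 + 113353 + 617845.5 + 441912.2 = 2145137.7.

2145137.7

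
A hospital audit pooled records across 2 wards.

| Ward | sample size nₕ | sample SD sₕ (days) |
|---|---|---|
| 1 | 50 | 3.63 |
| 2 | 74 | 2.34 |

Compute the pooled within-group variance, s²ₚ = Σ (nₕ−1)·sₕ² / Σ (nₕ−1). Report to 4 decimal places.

Degrees of freedom: 49 + 73 = 122.
Σ(nₕ−1)sₕ² = 49·13.1769 + 73·5.4756 = 1045.3869.
s²ₚ = 1045.3869 / 122 = 8.568745... → 8.5687.

8.5687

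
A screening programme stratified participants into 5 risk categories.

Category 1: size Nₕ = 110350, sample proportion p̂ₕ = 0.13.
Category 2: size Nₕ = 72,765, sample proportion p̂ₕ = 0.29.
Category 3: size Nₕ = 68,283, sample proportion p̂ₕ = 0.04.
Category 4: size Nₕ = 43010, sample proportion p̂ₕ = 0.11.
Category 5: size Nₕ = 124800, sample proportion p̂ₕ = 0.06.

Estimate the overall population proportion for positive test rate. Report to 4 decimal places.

0.1202

N = 110350 + 72765 + 68283 + 43010 + 124800 = 419208.
Overall proportion = Σ (Nₕ/N)·p̂ₕ.
Σ Nₕp̂ₕ = 14345.5 + 21101.85 + 2731.32 + 4731.1 + 7488 = 50397.77.
50397.77 / 419208 = 0.120221... → 0.1202.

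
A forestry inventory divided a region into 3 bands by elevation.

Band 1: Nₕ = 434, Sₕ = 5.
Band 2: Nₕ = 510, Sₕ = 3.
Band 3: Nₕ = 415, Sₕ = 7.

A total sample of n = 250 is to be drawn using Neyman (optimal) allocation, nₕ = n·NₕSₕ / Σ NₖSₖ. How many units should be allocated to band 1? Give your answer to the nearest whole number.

82

Σ NₕSₕ = 434·5 + 510·3 + 415·7 = 6605.
Share for 1: 2170/6605 = 0.32854.
n_1 = 250 × 0.32854 = 82.135... → 82.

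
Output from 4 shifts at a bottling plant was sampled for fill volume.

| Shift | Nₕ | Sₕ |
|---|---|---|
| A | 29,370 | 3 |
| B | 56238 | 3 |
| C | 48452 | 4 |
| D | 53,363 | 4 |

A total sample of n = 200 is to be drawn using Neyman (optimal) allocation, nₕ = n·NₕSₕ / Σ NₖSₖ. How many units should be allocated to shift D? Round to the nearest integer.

Σ NₕSₕ = 29370·3 + 56238·3 + 48452·4 + 53363·4 = 664084.
Share for D: 213452/664084 = 0.32142.
n_D = 200 × 0.32142 = 64.285... → 64.

64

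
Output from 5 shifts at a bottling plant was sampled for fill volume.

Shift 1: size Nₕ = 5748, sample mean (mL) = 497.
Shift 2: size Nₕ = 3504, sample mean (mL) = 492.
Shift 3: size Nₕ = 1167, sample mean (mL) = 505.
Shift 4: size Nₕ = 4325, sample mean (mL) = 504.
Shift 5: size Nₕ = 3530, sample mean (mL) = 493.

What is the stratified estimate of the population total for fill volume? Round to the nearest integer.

9090149

Estimate total by summing Nₕ·x̄ₕ over strata.
5748·497 + 3504·492 + 1167·505 + 4325·504 + 3530·493 = 2856756 + 1723968 + 589335 + 2179800 + 1740290 = 9090149.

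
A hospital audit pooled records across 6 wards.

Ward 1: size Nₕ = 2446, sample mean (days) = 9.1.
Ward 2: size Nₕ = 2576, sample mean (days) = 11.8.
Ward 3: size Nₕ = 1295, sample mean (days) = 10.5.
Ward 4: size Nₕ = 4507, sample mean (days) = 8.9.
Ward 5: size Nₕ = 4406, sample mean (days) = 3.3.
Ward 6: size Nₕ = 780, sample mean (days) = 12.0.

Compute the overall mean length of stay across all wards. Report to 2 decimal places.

8.14

N = 2446 + 2576 + 1295 + 4507 + 4406 + 780 = 16010.
Weight each subgroup mean by Nₕ/N and sum.
Σ Nₕx̄ₕ = 2446·9.1 + 2576·11.8 + 1295·10.5 + 4507·8.9 + 4406·3.3 + 780·12.0 = 22258.6 + 30396.8 + 13597.5 + 40112.3 + 14539.8 + 9360 = 130265.
Divide by N: 130265 / 16010 = 8.1365... → 8.14.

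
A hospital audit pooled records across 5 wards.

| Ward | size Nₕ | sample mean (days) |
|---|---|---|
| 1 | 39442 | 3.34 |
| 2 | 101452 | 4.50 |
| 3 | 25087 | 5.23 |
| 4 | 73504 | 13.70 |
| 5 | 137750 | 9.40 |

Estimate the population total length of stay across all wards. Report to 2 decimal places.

1: 39442·3.34 = 131736.28
2: 101452·4.50 = 456534
3: 25087·5.23 = 131205.01
4: 73504·13.70 = 1007004.8
5: 137750·9.40 = 1294850
τ̂ = Σ Nₕx̄ₕ = 3021330.09.

3021330.09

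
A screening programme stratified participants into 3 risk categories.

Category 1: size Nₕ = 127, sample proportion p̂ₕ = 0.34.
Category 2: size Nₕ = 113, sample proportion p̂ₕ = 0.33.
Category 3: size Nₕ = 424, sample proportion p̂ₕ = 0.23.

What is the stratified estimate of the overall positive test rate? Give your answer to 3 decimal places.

N = 127 + 113 + 424 = 664.
Overall proportion = Σ (Nₕ/N)·p̂ₕ.
Σ Nₕp̂ₕ = 43.18 + 37.29 + 97.52 = 177.99.
177.99 / 664 = 0.26806... → 0.268.

0.268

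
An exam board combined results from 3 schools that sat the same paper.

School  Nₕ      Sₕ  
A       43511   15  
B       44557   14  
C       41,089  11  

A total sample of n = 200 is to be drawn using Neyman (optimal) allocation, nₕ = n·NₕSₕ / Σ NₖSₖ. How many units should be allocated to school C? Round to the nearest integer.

Σ NₕSₕ = 43511·15 + 44557·14 + 41089·11 = 1728442.
Share for C: 451979/1728442 = 0.26150.
n_C = 200 × 0.26150 = 52.299... → 52.

52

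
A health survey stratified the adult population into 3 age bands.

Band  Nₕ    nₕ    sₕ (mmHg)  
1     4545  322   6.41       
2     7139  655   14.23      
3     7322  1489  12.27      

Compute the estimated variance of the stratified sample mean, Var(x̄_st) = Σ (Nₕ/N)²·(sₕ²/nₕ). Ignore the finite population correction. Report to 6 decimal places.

0.065921

N = 19006. Term for each stratum: Wₕ²sₕ²/nₕ.
Var(x̄_st) = 0.007297036 + 0.043617605 + 0.015006259 = 0.065920900 → 0.065921.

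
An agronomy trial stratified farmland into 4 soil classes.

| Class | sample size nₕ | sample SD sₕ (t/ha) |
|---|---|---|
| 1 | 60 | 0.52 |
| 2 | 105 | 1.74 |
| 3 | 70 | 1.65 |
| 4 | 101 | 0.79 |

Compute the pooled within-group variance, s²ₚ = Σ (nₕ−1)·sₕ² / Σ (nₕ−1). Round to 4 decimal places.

1: (60−1)·0.52² = 59·0.2704 = 15.9536
2: (105−1)·1.74² = 104·3.0276 = 314.8704
3: (70−1)·1.65² = 69·2.7225 = 187.8525
4: (101−1)·0.79² = 100·0.6241 = 62.41
Numerator = 581.0865; denominator = Σ(nₕ−1) = 332.
s²ₚ = 581.0865/332 = 1.750261... → 1.7503.

1.7503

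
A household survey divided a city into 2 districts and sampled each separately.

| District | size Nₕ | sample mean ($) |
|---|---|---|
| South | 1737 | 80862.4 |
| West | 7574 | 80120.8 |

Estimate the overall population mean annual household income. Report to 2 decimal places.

80259.15

x̄_st = (Σ Nₕx̄ₕ) / (Σ Nₕ) = (1737·80862.4 + 7574·80120.8) / 9311
= 747292928 / 9311 = 80259.1481... → 80259.15.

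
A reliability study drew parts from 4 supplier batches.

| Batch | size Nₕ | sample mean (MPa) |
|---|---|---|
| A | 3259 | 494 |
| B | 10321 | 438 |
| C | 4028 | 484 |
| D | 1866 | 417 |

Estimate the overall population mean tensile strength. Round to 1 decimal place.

x̄_st = (Σ Nₕx̄ₕ) / (Σ Nₕ) = (3259·494 + 10321·438 + 4028·484 + 1866·417) / 19474
= 8858218 / 19474 = 454.874... → 454.9.

454.9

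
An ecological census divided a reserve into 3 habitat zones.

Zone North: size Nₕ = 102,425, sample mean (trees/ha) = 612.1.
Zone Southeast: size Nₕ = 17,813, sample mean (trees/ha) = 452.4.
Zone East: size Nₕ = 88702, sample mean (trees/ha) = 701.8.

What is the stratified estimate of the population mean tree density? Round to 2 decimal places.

636.57

N = 208940; weights Wₕ = Nₕ/N = (0.4902, 0.0853, 0.4245).
x̄_st = Σ Wₕ·x̄ₕ = 0.4902·612.1 + 0.0853·452.4 + 0.4245·701.8 ≈ 636.5656...
→ 636.57.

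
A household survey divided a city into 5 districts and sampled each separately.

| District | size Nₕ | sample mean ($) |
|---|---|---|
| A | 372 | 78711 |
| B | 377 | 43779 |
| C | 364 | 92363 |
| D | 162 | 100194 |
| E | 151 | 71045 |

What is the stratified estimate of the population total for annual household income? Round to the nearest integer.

Estimate total by summing Nₕ·x̄ₕ over strata.
372·78711 + 377·43779 + 364·92363 + 162·100194 + 151·71045 = 29280492 + 16504683 + 33620132 + 16231428 + 10727795 = 106364530.

106364530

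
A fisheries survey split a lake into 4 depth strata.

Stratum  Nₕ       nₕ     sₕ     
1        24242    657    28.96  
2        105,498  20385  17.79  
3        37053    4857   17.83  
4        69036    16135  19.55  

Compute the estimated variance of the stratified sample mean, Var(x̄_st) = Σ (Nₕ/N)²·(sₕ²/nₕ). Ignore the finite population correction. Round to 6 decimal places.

0.020242

N = 235829. Term for each stratum: Wₕ²sₕ²/nₕ.
Var(x̄_st) = 0.013488828 + 0.003106957 + 0.001615797 + 0.002029931 = 0.020241514 → 0.020242.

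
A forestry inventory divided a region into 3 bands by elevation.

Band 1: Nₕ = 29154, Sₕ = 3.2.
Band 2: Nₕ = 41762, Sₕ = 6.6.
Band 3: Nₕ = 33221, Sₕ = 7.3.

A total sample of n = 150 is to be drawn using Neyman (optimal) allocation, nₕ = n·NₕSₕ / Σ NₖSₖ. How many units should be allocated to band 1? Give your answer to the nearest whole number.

1: NₕSₕ = 29154·3.2 = 93292.8
2: NₕSₕ = 41762·6.6 = 275629.2
3: NₕSₕ = 33221·7.3 = 242513.3
Σ NₕSₕ = 611435.3.
n_1 = 150·93292.8/611435.3 = 22.887... → 23.

23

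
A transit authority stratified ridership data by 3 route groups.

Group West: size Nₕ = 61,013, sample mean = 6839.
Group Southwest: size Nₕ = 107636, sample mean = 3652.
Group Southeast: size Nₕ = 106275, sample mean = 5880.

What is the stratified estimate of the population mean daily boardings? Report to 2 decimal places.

N = 274924; weights Wₕ = Nₕ/N = (0.2219, 0.3915, 0.3866).
x̄_st = Σ Wₕ·x̄ₕ = 0.2219·6839 + 0.3915·3652 + 0.3866·5880 ≈ 5220.5394...
→ 5220.54.

5220.54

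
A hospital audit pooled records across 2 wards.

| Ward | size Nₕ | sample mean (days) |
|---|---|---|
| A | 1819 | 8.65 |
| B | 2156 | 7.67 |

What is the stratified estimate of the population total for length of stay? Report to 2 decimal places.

Population total = Σ Nₕ·x̄ₕ (each stratum's size times its mean).
1819·8.65 + 2156·7.67 = 15734.35 + 16536.52 = 32270.87.

32270.87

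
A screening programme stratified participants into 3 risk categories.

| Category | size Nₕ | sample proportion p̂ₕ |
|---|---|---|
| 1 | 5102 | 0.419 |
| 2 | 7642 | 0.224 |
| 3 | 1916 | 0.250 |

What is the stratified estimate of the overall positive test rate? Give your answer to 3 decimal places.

N = 5102 + 7642 + 1916 = 14660.
Overall proportion = Σ (Nₕ/N)·p̂ₕ.
Σ Nₕp̂ₕ = 2137.738 + 1711.808 + 479 = 4328.546.
4328.546 / 14660 = 0.29526... → 0.295.

0.295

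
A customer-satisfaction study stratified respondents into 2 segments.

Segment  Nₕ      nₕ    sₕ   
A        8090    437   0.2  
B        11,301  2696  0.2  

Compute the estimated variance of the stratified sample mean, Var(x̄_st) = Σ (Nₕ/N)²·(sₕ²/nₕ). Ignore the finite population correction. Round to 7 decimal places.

0.0000210

N = 19391; Wₕ = Nₕ/N.
segment A: (8090/19391)²·0.2²/437 = 0.0000159322
segment B: (11301/19391)²·0.2²/2696 = 0.0000050393
Sum = 0.0000209715 → 0.0000210.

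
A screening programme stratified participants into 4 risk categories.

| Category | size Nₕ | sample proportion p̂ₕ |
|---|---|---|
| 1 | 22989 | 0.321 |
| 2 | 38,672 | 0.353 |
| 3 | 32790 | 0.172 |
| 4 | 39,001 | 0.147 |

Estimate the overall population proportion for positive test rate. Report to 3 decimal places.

0.243

N = 22989 + 38672 + 32790 + 39001 = 133452.
Overall proportion = Σ (Nₕ/N)·p̂ₕ.
Σ Nₕp̂ₕ = 7379.469 + 13651.216 + 5639.88 + 5733.147 = 32403.712.
32403.712 / 133452 = 0.24281... → 0.243.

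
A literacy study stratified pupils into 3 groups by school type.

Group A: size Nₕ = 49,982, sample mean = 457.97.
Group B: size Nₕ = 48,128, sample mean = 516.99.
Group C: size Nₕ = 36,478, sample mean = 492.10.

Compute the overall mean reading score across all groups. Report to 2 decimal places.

488.33

N = 49982 + 48128 + 36478 = 134588.
The stratified mean weights each stratum mean by its population share Nₕ/N.
Σ Nₕx̄ₕ = 49982·457.97 + 48128·516.99 + 36478·492.10 = 22890256.54 + 24881694.72 + 17950823.8 = 65722775.06.
Divide by N: 65722775.06 / 134588 = 488.3257... → 488.33.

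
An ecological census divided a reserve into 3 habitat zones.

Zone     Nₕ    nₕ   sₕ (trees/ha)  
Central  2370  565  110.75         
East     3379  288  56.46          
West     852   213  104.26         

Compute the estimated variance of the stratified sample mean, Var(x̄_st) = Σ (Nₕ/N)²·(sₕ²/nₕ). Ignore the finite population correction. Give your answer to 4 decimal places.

6.5490

N = 6601. Term for each stratum: Wₕ²sₕ²/nₕ.
Var(x̄_st) = 2.7984416 + 2.9003217 + 0.8501892 = 6.5489525 → 6.5490.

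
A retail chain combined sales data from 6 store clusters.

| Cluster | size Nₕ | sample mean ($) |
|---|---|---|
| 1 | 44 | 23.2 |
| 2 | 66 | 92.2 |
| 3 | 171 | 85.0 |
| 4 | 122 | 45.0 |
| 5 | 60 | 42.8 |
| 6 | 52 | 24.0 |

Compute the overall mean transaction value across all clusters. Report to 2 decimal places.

N = 44 + 66 + 171 + 122 + 60 + 52 = 515.
Weight each subgroup mean by Nₕ/N and sum.
Σ Nₕx̄ₕ = 44·23.2 + 66·92.2 + 171·85.0 + 122·45.0 + 60·42.8 + 52·24.0 = 1020.8 + 6085.2 + 14535 + 5490 + 2568 + 1248 = 30947.
Divide by N: 30947 / 515 = 60.0913... → 60.09.

60.09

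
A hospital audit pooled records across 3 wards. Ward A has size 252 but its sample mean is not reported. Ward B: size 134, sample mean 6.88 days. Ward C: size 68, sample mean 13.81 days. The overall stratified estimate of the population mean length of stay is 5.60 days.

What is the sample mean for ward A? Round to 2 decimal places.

Σ Nₕx̄ₕ = N·μ, so 252·x̄_A = 454·5.60 − (134·6.88 + 68·13.81).
= 2542.4 − 1861 = 681.4.
x̄_A = 681.4 / 252 = 2.7040... → 2.70.

2.70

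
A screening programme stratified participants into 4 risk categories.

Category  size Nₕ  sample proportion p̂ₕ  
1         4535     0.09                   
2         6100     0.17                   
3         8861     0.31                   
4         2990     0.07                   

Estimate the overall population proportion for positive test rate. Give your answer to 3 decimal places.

N = 4535 + 6100 + 8861 + 2990 = 22486.
Overall proportion = Σ (Nₕ/N)·p̂ₕ.
Σ Nₕp̂ₕ = 408.15 + 1037 + 2746.91 + 209.3 = 4401.36.
4401.36 / 22486 = 0.19574... → 0.196.

0.196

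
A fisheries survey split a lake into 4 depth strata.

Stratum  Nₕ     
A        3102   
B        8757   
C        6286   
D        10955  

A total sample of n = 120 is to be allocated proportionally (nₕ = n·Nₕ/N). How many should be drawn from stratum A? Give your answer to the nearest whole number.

13

N = 3102 + 8757 + 6286 + 10955 = 29100.
n_A = 120·3102/29100 = 12.792... → 13.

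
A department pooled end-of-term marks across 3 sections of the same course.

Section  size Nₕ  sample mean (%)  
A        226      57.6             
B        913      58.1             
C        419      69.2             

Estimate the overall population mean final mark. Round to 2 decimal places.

61.01

N = 1558; weights Wₕ = Nₕ/N = (0.1451, 0.5860, 0.2689).
x̄_st = Σ Wₕ·x̄ₕ = 0.1451·57.6 + 0.5860·58.1 + 0.2689·69.2 ≈ 61.0126...
→ 61.01.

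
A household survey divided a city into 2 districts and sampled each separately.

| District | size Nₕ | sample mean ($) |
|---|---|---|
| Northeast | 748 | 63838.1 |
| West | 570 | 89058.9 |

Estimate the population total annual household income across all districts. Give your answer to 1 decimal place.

Northeast: 748·63838.1 = 47750898.8
West: 570·89058.9 = 50763573
τ̂ = Σ Nₕx̄ₕ = 98514471.8.

98514471.8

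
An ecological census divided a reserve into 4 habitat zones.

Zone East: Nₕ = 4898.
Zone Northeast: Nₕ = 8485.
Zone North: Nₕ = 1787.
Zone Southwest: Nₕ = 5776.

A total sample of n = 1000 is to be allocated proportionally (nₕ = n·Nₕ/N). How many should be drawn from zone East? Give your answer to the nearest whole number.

N = 4898 + 8485 + 1787 + 5776 = 20946.
n_East = 1000·4898/20946 = 233.839... → 234.

234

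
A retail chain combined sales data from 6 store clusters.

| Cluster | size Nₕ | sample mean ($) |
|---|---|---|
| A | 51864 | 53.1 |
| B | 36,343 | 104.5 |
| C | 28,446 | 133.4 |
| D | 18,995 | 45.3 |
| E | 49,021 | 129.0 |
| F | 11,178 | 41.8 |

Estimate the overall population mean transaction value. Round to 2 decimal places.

x̄_st = (Σ Nₕx̄ₕ) / (Σ Nₕ) = (51864·53.1 + 36343·104.5 + 28446·133.4 + 18995·45.3 + 49021·129.0 + 11178·41.8) / 195847
= 17997941.2 / 195847 = 91.8980... → 91.90.

91.90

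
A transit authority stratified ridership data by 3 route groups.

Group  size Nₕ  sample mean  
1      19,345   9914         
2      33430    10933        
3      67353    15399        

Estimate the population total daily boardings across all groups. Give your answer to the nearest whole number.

Estimate total by summing Nₕ·x̄ₕ over strata.
19345·9914 + 33430·10933 + 67353·15399 = 191786330 + 365490190 + 1037168847 = 1594445367.

1594445367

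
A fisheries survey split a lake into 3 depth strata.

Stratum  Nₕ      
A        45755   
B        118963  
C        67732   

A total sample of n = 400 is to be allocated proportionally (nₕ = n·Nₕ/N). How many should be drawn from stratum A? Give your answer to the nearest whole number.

79

N = 45755 + 118963 + 67732 = 232450.
n_A = 400·45755/232450 = 78.735... → 79.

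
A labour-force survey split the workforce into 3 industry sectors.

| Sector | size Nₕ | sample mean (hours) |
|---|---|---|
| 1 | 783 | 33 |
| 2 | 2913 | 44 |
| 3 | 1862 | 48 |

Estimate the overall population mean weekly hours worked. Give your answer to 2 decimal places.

43.79

N = 5558; weights Wₕ = Nₕ/N = (0.1409, 0.5241, 0.3350).
x̄_st = Σ Wₕ·x̄ₕ = 0.1409·33 + 0.5241·44 + 0.3350·48 ≈ 43.7904...
→ 43.79.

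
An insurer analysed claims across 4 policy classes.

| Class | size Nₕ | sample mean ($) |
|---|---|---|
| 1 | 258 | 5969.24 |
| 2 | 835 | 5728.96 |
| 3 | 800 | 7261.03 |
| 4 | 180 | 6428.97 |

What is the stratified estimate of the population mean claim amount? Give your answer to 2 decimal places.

N = 2073; weights Wₕ = Nₕ/N = (0.1245, 0.4028, 0.3859, 0.0868).
x̄_st = Σ Wₕ·x̄ₕ = 0.1245·5969.24 + 0.4028·5728.96 + 0.3859·7261.03 + 0.0868·6428.97 ≈ 6410.8944...
→ 6410.89.

6410.89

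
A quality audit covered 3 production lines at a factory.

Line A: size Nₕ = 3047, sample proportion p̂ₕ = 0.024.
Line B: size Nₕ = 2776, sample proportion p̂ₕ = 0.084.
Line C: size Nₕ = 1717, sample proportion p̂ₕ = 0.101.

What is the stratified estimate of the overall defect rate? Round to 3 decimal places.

N = 3047 + 2776 + 1717 = 7540.
Overall proportion = Σ (Nₕ/N)·p̂ₕ.
Σ Nₕp̂ₕ = 73.128 + 233.184 + 173.417 = 479.729.
479.729 / 7540 = 0.06362... → 0.064.

0.064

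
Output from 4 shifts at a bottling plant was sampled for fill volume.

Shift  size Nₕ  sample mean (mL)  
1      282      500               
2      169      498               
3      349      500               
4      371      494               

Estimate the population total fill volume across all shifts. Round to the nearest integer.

Population total = Σ Nₕ·x̄ₕ (each stratum's size times its mean).
282·500 + 169·498 + 349·500 + 371·494 = 141000 + 84162 + 174500 + 183274 = 582936.

582936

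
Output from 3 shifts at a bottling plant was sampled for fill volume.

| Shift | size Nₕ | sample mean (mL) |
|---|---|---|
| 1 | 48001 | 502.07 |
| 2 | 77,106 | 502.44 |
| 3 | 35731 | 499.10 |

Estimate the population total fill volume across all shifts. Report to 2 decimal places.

1: 48001·502.07 = 24099862.07
2: 77106·502.44 = 38741138.64
3: 35731·499.10 = 17833342.1
τ̂ = Σ Nₕx̄ₕ = 80674342.81.

80674342.81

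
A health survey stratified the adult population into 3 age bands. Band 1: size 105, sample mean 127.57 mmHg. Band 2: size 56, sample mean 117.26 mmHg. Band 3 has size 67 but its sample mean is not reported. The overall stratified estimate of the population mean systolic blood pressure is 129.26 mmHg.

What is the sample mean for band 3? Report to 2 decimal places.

141.94

Σ Nₕx̄ₕ = N·μ, so 67·x̄_3 = 228·129.26 − (105·127.57 + 56·117.26).
= 29471.28 − 19961.41 = 9509.87.
x̄_3 = 9509.87 / 67 = 141.9384... → 141.94.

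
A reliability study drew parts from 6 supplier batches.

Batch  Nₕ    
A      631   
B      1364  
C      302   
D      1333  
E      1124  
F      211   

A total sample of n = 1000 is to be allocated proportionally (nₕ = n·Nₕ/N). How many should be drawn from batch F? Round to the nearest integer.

42

Share of batch F = 211/4965 = 0.04250.
Allocate 1000 × 0.04250 = 42.497... → 42.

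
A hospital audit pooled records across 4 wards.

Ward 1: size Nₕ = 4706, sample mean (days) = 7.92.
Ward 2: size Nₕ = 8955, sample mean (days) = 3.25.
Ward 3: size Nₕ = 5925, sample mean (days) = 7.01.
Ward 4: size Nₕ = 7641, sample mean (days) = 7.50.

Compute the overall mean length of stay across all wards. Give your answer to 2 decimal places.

x̄_st = (Σ Nₕx̄ₕ) / (Σ Nₕ) = (4706·7.92 + 8955·3.25 + 5925·7.01 + 7641·7.50) / 27227
= 165217.02 / 27227 = 6.0681... → 6.07.

6.07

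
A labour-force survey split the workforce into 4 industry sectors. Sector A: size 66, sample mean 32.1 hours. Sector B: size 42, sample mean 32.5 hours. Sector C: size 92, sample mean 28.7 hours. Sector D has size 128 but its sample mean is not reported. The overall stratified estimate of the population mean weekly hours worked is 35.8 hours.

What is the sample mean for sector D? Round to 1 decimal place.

N = 66 + 42 + 92 + 128 = 328.
Overall total = μ·N = 35.8·328 = 11742.4.
Subtract the known strata: 66·32.1 + 42·32.5 + 92·28.7 = 6124.
Remaining total for sector D: 11742.4 − 6124 = 5618.4.
Divide by its size: 5618.4 / 128 = 43.894... → 43.9.

43.9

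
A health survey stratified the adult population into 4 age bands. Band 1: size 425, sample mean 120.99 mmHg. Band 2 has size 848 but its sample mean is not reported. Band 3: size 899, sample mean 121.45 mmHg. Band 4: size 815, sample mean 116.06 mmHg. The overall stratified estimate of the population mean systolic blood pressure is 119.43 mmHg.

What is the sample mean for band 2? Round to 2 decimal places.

119.75

Σ Nₕx̄ₕ = N·μ, so 848·x̄_2 = 2987·119.43 − (425·120.99 + 899·121.45 + 815·116.06).
= 356737.41 − 255193.2 = 101544.21.
x̄_2 = 101544.21 / 848 = 119.7455... → 119.75.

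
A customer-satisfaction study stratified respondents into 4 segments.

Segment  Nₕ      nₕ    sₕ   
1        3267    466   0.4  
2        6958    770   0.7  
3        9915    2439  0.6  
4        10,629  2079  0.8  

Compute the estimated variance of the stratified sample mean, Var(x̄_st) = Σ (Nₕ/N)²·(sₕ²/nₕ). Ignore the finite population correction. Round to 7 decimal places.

0.0000885

N = 30769. Term for each stratum: Wₕ²sₕ²/nₕ.
Var(x̄_st) = 0.0000038708 + 0.0000325422 + 0.0000153267 + 0.0000367353 = 0.0000884751 → 0.0000885.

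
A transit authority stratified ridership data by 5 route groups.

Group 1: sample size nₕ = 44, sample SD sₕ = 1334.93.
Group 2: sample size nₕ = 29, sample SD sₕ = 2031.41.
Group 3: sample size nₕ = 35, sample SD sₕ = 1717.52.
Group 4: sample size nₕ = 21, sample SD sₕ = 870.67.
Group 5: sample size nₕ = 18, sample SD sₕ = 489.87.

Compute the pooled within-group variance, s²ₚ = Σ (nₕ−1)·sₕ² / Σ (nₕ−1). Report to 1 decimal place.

1: (44−1)·1334.93² = 43·1782038.1049 = 76627638.5107
2: (29−1)·2031.41² = 28·4126626.5881 = 115545544.4668
3: (35−1)·1717.52² = 34·2949874.9504 = 100295748.3136
4: (21−1)·870.67² = 20·758066.2489 = 15161324.978
5: (18−1)·489.87² = 17·239972.6169 = 4079534.4873
Numerator = 311709790.7564; denominator = Σ(nₕ−1) = 142.
s²ₚ = 311709790.7564/142 = 2195139.372... → 2195139.4.

2195139.4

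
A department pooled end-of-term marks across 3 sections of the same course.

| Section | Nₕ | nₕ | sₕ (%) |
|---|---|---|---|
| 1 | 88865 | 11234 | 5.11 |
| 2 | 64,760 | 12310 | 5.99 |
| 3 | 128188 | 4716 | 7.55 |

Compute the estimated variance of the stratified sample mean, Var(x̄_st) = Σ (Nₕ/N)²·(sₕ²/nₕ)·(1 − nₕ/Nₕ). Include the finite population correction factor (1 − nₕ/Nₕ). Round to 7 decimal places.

N = 281813. Term for each stratum: Wₕ²sₕ²/nₕ·(1−nₕ/Nₕ).
Var(x̄_st) = 0.0002019069 + 0.0001246596 + 0.0024088731 = 0.0027354397 → 0.0027354.

0.0027354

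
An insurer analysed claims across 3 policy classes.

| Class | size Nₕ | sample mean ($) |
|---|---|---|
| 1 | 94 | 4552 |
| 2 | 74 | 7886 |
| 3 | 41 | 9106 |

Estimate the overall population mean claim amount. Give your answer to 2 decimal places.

x̄_st = (Σ Nₕx̄ₕ) / (Σ Nₕ) = (94·4552 + 74·7886 + 41·9106) / 209
= 1384798 / 209 = 6625.8278... → 6625.83.

6625.83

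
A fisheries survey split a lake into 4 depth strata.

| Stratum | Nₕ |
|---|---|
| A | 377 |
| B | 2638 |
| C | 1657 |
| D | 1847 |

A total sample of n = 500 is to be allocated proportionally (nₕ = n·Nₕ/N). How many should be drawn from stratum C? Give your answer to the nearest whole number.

127

Share of stratum C = 1657/6519 = 0.25418.
Allocate 500 × 0.25418 = 127.090... → 127.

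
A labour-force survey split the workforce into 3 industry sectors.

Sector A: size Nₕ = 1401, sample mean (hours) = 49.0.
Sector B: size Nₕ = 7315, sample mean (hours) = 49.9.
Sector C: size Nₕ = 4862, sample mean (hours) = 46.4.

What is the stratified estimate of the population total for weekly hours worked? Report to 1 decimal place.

659264.3

Population total = Σ Nₕ·x̄ₕ (each stratum's size times its mean).
1401·49.0 + 7315·49.9 + 4862·46.4 = 68649 + 365018.5 + 225596.8 = 659264.3.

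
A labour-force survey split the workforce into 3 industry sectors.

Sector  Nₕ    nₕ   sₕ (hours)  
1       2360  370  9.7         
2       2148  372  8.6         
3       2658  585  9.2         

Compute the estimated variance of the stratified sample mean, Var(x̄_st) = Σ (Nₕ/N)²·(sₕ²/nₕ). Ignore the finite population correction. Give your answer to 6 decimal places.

0.065350

N = 7166. Term for each stratum: Wₕ²sₕ²/nₕ.
Var(x̄_st) = 0.027581136 + 0.017863597 + 0.019905639 = 0.065350372 → 0.065350.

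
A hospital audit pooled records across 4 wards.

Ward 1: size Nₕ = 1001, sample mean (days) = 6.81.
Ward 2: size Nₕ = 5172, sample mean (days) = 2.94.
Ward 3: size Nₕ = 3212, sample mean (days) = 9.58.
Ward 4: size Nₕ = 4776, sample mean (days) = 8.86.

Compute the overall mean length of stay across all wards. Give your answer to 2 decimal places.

6.72

x̄_st = (Σ Nₕx̄ₕ) / (Σ Nₕ) = (1001·6.81 + 5172·2.94 + 3212·9.58 + 4776·8.86) / 14161
= 95108.81 / 14161 = 6.7162... → 6.72.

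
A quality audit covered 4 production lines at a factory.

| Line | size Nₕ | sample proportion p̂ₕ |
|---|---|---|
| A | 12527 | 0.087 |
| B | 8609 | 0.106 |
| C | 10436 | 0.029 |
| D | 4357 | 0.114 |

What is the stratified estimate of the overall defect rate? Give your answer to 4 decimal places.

Wₕ = Nₕ/N with N = 35929: 0.3487, 0.2396, 0.2905, 0.1213.
p̂_st = 0.3487·0.087 + 0.2396·0.106 + 0.2905·0.029 + 0.1213·0.114 ≈ 0.077980... → 0.0780.

0.0780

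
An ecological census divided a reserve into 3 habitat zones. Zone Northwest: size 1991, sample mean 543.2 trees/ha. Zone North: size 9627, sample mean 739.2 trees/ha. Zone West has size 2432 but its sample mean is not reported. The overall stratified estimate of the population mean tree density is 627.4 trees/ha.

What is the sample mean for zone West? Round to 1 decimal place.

Σ Nₕx̄ₕ = N·μ, so 2432·x̄_West = 14050·627.4 − (1991·543.2 + 9627·739.2).
= 8814970 − 8197789.6 = 617180.4.
x̄_West = 617180.4 / 2432 = 253.775... → 253.8.

253.8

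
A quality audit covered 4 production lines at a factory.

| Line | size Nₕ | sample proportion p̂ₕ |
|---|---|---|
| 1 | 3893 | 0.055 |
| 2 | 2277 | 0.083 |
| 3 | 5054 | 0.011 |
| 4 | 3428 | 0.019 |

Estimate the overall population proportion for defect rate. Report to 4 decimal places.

0.0358

N = 3893 + 2277 + 5054 + 3428 = 14652.
Overall proportion = Σ (Nₕ/N)·p̂ₕ.
Σ Nₕp̂ₕ = 214.115 + 188.991 + 55.594 + 65.132 = 523.832.
523.832 / 14652 = 0.035752... → 0.0358.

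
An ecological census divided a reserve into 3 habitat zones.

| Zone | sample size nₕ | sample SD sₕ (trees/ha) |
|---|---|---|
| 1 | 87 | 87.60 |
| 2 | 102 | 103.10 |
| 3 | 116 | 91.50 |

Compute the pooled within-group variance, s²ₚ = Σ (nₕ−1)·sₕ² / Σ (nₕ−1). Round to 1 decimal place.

8928.3

1: (87−1)·87.60² = 86·7673.76 = 659943.36
2: (102−1)·103.10² = 101·10629.61 = 1073590.61
3: (116−1)·91.50² = 115·8372.25 = 962808.75
Numerator = 2696342.72; denominator = Σ(nₕ−1) = 302.
s²ₚ = 2696342.72/302 = 8928.287... → 8928.3.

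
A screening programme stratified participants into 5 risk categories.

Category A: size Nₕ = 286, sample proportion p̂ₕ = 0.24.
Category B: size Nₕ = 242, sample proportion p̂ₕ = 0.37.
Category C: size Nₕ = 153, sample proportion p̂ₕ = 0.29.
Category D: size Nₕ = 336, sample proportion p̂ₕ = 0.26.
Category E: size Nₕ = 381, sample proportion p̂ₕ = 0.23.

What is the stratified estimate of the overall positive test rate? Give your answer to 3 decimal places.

0.270

N = 286 + 242 + 153 + 336 + 381 = 1398.
Overall proportion = Σ (Nₕ/N)·p̂ₕ.
Σ Nₕp̂ₕ = 68.64 + 89.54 + 44.37 + 87.36 + 87.63 = 377.54.
377.54 / 1398 = 0.27006... → 0.270.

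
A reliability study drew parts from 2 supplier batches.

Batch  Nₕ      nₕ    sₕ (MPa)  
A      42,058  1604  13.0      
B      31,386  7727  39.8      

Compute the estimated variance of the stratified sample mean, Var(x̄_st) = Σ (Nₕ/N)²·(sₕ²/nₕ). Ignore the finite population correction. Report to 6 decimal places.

N = 73444. Term for each stratum: Wₕ²sₕ²/nₕ.
Var(x̄_st) = 0.034551502 + 0.037438163 = 0.071989665 → 0.071990.

0.071990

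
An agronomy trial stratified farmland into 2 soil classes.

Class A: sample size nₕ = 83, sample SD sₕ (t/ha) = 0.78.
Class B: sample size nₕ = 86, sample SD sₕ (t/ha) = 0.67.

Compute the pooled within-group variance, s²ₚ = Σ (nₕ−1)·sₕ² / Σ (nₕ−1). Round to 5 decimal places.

A: (83−1)·0.78² = 82·0.6084 = 49.8888
B: (86−1)·0.67² = 85·0.4489 = 38.1565
Numerator = 88.0453; denominator = Σ(nₕ−1) = 167.
s²ₚ = 88.0453/167 = 0.5272174... → 0.52722.

0.52722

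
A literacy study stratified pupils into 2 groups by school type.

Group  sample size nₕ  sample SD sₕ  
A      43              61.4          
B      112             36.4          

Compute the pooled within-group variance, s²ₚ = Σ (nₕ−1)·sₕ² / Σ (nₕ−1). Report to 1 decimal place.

A: (43−1)·61.4² = 42·3769.96 = 158338.32
B: (112−1)·36.4² = 111·1324.96 = 147070.56
Numerator = 305408.88; denominator = Σ(nₕ−1) = 153.
s²ₚ = 305408.88/153 = 1996.136... → 1996.1.

1996.1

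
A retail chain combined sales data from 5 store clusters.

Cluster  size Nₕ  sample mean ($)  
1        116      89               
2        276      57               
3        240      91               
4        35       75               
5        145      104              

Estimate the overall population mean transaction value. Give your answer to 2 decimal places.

80.79

N = 812; weights Wₕ = Nₕ/N = (0.1429, 0.3399, 0.2956, 0.0431, 0.1786).
x̄_st = Σ Wₕ·x̄ₕ = 0.1429·89 + 0.3399·57 + 0.2956·91 + 0.0431·75 + 0.1786·104 ≈ 80.7894...
→ 80.79.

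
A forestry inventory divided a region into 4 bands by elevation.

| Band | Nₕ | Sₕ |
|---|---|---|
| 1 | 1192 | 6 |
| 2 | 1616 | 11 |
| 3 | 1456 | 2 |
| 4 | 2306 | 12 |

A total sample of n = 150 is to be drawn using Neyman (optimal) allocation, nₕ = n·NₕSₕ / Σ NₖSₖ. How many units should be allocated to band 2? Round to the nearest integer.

1: NₕSₕ = 1192·6 = 7152
2: NₕSₕ = 1616·11 = 17776
3: NₕSₕ = 1456·2 = 2912
4: NₕSₕ = 2306·12 = 27672
Σ NₕSₕ = 55512.
n_2 = 150·17776/55512 = 48.033... → 48.

48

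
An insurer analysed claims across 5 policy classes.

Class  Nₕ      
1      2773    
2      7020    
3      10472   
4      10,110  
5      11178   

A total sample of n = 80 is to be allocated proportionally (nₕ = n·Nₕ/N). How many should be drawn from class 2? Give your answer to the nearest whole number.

14

N = 2773 + 7020 + 10472 + 10110 + 11178 = 41553.
n_2 = 80·7020/41553 = 13.515... → 14.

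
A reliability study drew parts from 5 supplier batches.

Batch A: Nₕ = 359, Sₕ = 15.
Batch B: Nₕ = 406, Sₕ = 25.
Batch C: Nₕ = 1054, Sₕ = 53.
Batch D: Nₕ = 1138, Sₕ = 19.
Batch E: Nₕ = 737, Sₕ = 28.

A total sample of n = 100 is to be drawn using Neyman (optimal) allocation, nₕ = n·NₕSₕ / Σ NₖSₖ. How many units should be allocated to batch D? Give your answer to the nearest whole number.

Σ NₕSₕ = 359·15 + 406·25 + 1054·53 + 1138·19 + 737·28 = 113655.
Share for D: 21622/113655 = 0.19024.
n_D = 100 × 0.19024 = 19.024... → 19.

19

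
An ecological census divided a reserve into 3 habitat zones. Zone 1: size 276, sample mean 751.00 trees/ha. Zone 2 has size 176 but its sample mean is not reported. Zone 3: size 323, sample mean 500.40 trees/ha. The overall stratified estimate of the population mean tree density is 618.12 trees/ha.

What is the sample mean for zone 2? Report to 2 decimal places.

N = 276 + 176 + 323 = 775.
Overall total = μ·N = 618.12·775 = 479043.
Subtract the known strata: 276·751.00 + 323·500.40 = 368905.2.
Remaining total for zone 2: 479043 − 368905.2 = 110137.8.
Divide by its size: 110137.8 / 176 = 625.7830... → 625.78.

625.78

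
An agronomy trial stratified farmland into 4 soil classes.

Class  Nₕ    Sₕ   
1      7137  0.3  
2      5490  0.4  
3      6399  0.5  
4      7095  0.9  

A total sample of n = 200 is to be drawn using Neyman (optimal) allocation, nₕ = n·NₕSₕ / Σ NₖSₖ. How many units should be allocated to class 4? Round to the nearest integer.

92

Σ NₕSₕ = 7137·0.3 + 5490·0.4 + 6399·0.5 + 7095·0.9 = 13922.1.
Share for 4: 6385.5/13922.1 = 0.45866.
n_4 = 200 × 0.45866 = 91.732... → 92.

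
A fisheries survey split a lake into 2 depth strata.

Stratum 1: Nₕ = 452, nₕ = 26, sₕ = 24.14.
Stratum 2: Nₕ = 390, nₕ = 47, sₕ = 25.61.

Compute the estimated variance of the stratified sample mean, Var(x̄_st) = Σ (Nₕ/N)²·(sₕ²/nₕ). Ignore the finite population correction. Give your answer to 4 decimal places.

9.4527

N = 842; Wₕ = Nₕ/N.
stratum 1: (452/842)²·24.14²/26 = 6.4588302
stratum 2: (390/842)²·25.61²/47 = 2.9938244
Sum = 9.4526547 → 9.4527.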